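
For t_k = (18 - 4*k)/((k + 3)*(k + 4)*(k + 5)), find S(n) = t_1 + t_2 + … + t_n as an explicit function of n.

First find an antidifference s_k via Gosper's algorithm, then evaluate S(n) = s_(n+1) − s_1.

Step 1: r(k) = (k + 3)*(2*k - 7)/((k + 6)*(2*k - 9)).
So A=k + 3 and B=k + 6, with C=k - 9/2.
Set up (k + 3)·f(k+1) − (k + 5)·f(k) − (k - 9/2) = 0.
From deg A=1, deg B=1, deg C=1: d=2.
Solve for f: f(k) = -k*(k + 23)/16 (degree 2 ≤ 2).
Get s_k = R·t_k = k*(k + 23)/(4*(k + 3)*(k + 4)) with R(k) = B(k−1)f(k)/C(k) = -k*(k + 5)*(k + 23)/(8*(2*k - 9)).
Check: Δs_k = 2*(9 - 2*k)/(k**3 + 12*k**2 + 47*k + 60). ✓
Σ_(k=1)^n t_k = s_(n+1) − s_(1) = ((n**2 + 25*n + 24)/(4*(n**2 + 9*n + 20))) − (3/10), i.e. n*(71 - n)/(20*(n**2 + 9*n + 20)).

S(n) = n*(71 - n)/(20*(n**2 + 9*n + 20))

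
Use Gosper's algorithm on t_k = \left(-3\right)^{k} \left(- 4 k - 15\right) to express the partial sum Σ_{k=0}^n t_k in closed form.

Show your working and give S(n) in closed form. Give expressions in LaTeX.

r(k) = 3*(-4*k - 19)/(4*k + 15) after simplifying.
Take A(k)=-3, B(k)=1, C(k)=k + 15/4.
Solve (-3)·f(k+1) − (1)·f(k) = k + 15/4.
d = 1 from the (0,0,1) case.
A polynomial solution: f(k) = -(k + 3)/4.
Get s_k = R·t_k = (-3)**k*(k + 3) with R(k) = B(k−1)f(k)/C(k) = -(k + 3)/(4*k + 15).
s_(k+1) − s_k = (-3)**k*(-4*k - 15) = t_k.
s_(n+1) = (-3)**(n + 1)*(n + 4) and s_(0) = 3, so S(n) = -3*(-3)**n*n - 12*(-3)**n - 3.

S(n) = - 3 \left(-3\right)^{n} n - 12 \left(-3\right)^{n} - 3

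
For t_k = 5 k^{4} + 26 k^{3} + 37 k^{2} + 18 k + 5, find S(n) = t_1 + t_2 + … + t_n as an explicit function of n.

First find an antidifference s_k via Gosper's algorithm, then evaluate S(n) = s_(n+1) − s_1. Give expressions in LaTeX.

Step 1: r(k) = (5*k**4 + 46*k**3 + 145*k**2 + 190*k + 91)/(5*k**4 + 26*k**3 + 37*k**2 + 18*k + 5).
Take A(k)=1, B(k)=1, C(k)=k**4 + 26*k**3/5 + 37*k**2/5 + 18*k/5 + 1.
Set up (1)·f(k+1) − (1)·f(k) − (k**4 + 26*k**3/5 + 37*k**2/5 + 18*k/5 + 1) = 0.
d = 5 from the (0,0,4) case.
A polynomial solution: f(k) = k*(k**4 + 4*k**3 + k**2 - 3*k + 2)/5.
Get s_k = R·t_k = k*(k**4 + 4*k**3 + k**2 - 3*k + 2) with R(k) = B(k−1)f(k)/C(k) = k*(k**4 + 4*k**3 + k**2 - 3*k + 2)/(5*k**4 + 26*k**3 + 37*k**2 + 18*k + 5).
s_(k+1) − s_k = 5*k**4 + 26*k**3 + 37*k**2 + 18*k + 5 = t_k.
s_(n+1) = n**5 + 9*n**4 + 27*n**3 + 34*n**2 + 20*n + 5 and s_(1) = 5, so S(n) = n*(n**4 + 9*n**3 + 27*n**2 + 34*n + 20).

S(n) = n \left(n^{4} + 9 n^{3} + 27 n^{2} + 34 n + 20\right)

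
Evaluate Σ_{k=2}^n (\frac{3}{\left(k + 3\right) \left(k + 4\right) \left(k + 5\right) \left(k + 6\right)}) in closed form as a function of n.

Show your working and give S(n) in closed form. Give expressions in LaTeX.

S(n) = \frac{n^{3} + 15 n^{2} + 74 n - 90}{210 \left(n^{3} + 15 n^{2} + 74 n + 120\right)}

Step 1: r(k) = (k + 3)/(k + 7).
A = k + 3, B = k + 7, C = 1.
f must satisfy (k + 3)·f(k+1) − (k + 6)·f(k) = 1.
d = 3 from the (1,1,0) case.
A polynomial solution: f(k) = k*(k**2 + 12*k + 47)/180.
Get s_k = R·t_k = k*(k**2 + 12*k + 47)/(60*(k + 3)*(k + 4)*(k + 5)) with R(k) = B(k−1)f(k)/C(k) = k*(k + 6)*(k**2 + 12*k + 47)/180.
Verify: 3/(k**4 + 18*k**3 + 119*k**2 + 342*k + 360) matches t_k.
Σ_(k=2)^n t_k = s_(n+1) − s_(2) = ((n**3 + 15*n**2 + 74*n + 60)/(60*(n**3 + 15*n**2 + 74*n + 120))) − (1/84), i.e. (n**3 + 15*n**2 + 74*n - 90)/(210*(n**3 + 15*n**2 + 74*n + 120)).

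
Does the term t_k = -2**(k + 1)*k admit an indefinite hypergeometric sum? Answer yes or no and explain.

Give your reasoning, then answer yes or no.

Yes. s_k = 2**(k + 1)*(2 - k).

Step 1: r(k) = 2 + 2/k.
Factor: A=2; B=1; C=k.
Need (2)·f(k+1) − (1)·f(k) = k.
deg f ≤ 1 (via 0,0,1).
Solve for f: f(k) = k - 2 (degree 1 ≤ 1).
Certificate R = B(k−1)f/C = (k - 2)/k gives s_k = 2**(k + 1)*(2 - k).
Δs = -2**(k + 1)*k, as required.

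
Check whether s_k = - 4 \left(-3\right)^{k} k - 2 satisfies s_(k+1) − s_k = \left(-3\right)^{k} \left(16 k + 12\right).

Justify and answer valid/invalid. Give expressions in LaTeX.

s_(k+1) = 12*(-3)**k*(k + 1) - 2
s_(k+1) − s_k = (-3)**k*(16*k + 12)
(s_(k+1) − s_k) − t_k = 0

Valid: the claim telescopes to t_k.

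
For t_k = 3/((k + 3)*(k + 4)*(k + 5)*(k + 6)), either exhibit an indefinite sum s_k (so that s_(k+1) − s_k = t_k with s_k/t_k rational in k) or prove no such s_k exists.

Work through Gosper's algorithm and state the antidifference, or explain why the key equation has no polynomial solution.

Ratio r(k) = (k + 3)/(k + 7).
So A=k + 3 and B=k + 7, with C=1.
Need (k + 3)·f(k+1) − (k + 6)·f(k) = 1.
deg f ≤ 3 (via 1,1,0).
Solve for f: f(k) = k*(k**2 + 12*k + 47)/180 (degree 3 ≤ 3).
Then R = B(k−1)f/C = k*(k + 6)*(k**2 + 12*k + 47)/180, so s_k = R(k)·t_k = k*(k**2 + 12*k + 47)/(60*(k + 3)*(k + 4)*(k + 5)).
Verify: 3/(k**4 + 18*k**3 + 119*k**2 + 342*k + 360) matches t_k.

s_k = k*(k**2 + 12*k + 47)/(60*(k + 3)*(k + 4)*(k + 5))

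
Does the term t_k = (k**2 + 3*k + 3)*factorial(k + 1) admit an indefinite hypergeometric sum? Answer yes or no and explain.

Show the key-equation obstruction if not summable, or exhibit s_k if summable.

Yes. s_k = (k + 1)*factorial(k + 1).

t_(k+1)/t_k = (k + 2)*(3*k + (k + 1)**2 + 6)/(k**2 + 3*k + 3).
A = k + 2, B = 1, C = k**2 + 3*k + 3.
Need (k + 2)·f(k+1) − (1)·f(k) = k**2 + 3*k + 3.
Bound: deg f ≤ 1.
Solve for f: f(k) = k + 1 (degree 1 ≤ 1).
Certificate R = B(k−1)f/C = (k + 1)/(k**2 + 3*k + 3) gives s_k = (k + 1)*factorial(k + 1).
s_(k+1) − s_k = (k**2 + 3*k + 3)*factorial(k + 1) = t_k.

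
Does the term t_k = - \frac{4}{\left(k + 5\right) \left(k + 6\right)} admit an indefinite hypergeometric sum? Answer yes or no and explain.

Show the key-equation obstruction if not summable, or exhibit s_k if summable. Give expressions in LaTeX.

Step 1: r(k) = (k + 5)/(k + 7).
Factor: A=k + 5; B=k + 7; C=1.
Need (k + 5)·f(k+1) − (k + 6)·f(k) = 1.
d = 1 from the (1,1,0) case.
Match coefficients ⇒ f(k) = k/5.
So s_k = (B(k−1)f/C)·t_k = (k*(k + 6)/5)·t_k = -4*k/(5*k + 25).
s_(k+1) − s_k = -4/(k**2 + 11*k + 30) = t_k.

Yes. s_k = - \frac{4 k}{5 k + 25}.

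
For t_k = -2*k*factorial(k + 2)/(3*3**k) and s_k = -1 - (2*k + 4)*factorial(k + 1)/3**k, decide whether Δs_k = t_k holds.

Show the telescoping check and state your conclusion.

s_(k+1) = -3**(-k - 1)*(2*k + 6)*factorial(k + 2) - 1
s_(k+1) − s_k = -2*k*factorial(k + 2)/(3*3**k)
(s_(k+1) − s_k) − t_k = 0

Valid — Δs_k = t_k.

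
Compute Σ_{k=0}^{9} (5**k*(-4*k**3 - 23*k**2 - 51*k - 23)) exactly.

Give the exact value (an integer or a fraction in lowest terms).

t_(k+1)/t_k = 5*(4*k**3 + 35*k**2 + 109*k + 101)/(4*k**3 + 23*k**2 + 51*k + 23).
A = 5, B = 1, C = k**3 + 23*k**2/4 + 51*k/4 + 23/4.
Set up (5)·f(k+1) − (1)·f(k) − (k**3 + 23*k**2/4 + 51*k/4 + 23/4) = 0.
Degrees (0,0,3) ⇒ d ≤ 3.
Match coefficients ⇒ f(k) = (k**3 + 2*k**2 + 4*k - 3)/4.
Certificate R = B(k−1)f/C = (k**3 + 2*k**2 + 4*k - 3)/(4*k**3 + 23*k**2 + 51*k + 23) gives s_k = 5**k*(-k**3 - 2*k**2 - 4*k + 3).
Check: Δs_k = 5**k*(-4*k**3 - 23*k**2 - 51*k - 23). ✓
Σ_(k=0)^(9) t_k = s_(10) − s_(0) = -12080078125 − (3) = -12080078128.

Σ = -12080078128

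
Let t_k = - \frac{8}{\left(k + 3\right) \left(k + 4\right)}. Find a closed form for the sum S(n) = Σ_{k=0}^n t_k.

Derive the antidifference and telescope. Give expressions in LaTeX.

S(n) = \frac{8 \left(- n - 1\right)}{3 \left(n + 4\right)}

Compute t_(k+1)/t_k: get (k + 3)/(k + 5).
Gosper form: A/B · C(k+1)/C(k) with A=k + 3, B=k + 5, C=1.
f must satisfy (k + 3)·f(k+1) − (k + 4)·f(k) = 1.
deg f ≤ 1 (via 1,1,0).
Coefficient equations give f(k) = k/3.
Then R = B(k−1)f/C = k*(k + 4)/3, so s_k = R(k)·t_k = -8*k/(3*k + 9).
Δs = -8/(k**2 + 7*k + 12), as required.
Evaluate: s_(n+1) = 8*(-n - 1)/(3*(n + 4)); subtract s_(0) = 0 ⇒ S(n) = 8*(-n - 1)/(3*(n + 4)).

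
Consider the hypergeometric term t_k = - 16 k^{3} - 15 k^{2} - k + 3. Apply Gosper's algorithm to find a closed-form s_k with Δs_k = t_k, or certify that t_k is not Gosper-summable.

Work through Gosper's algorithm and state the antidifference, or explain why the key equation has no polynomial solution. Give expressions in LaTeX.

t_(k+1)/t_k = (16*k**3 + 63*k**2 + 79*k + 29)/(16*k**3 + 15*k**2 + k - 3).
A = 1, B = 1, C = k**3 + 15*k**2/16 + k/16 - 3/16.
Need (1)·f(k+1) − (1)·f(k) = k**3 + 15*k**2/16 + k/16 - 3/16.
From deg A=0, deg B=0, deg C=3: d=4.
Solving with deg f ≤ 4: f(k) = k*(4*k**3 - 3*k**2 - 3*k - 1)/16.
So s_k = (B(k−1)f/C)·t_k = (k*(4*k**3 - 3*k**2 - 3*k - 1)/(16*k**3 + 15*k**2 + k - 3))·t_k = k*(-4*k**3 + 3*k**2 + 3*k + 1).
Verify: -16*k**3 - 15*k**2 - k + 3 matches t_k.

s_k = k \left(- 4 k^{3} + 3 k^{2} + 3 k + 1\right)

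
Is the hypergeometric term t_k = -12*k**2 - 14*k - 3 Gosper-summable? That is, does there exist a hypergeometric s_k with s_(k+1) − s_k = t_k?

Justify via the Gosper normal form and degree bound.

t_(k+1)/t_k = (12*k**2 + 38*k + 29)/(12*k**2 + 14*k + 3).
A = 1, B = 1, C = k**2 + 7*k/6 + 1/4.
Key eq: (1)·f(k+1) = (1)·f(k) + (k**2 + 7*k/6 + 1/4).
Degrees (0,0,2) ⇒ d ≤ 3.
Coefficient equations give f(k) = k*(4*k**2 + k - 2)/12.
Get s_k = R·t_k = k*(-4*k**2 - k + 2) with R(k) = B(k−1)f(k)/C(k) = k*(4*k**2 + k - 2)/(12*k**2 + 14*k + 3).
s_(k+1) − s_k = -12*k**2 - 14*k - 3 = t_k.

Yes. s_k = k*(-4*k**2 - k + 2).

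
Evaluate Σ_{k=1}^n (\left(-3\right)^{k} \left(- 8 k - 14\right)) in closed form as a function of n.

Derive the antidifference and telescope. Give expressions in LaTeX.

Ratio r(k) = 3*(-4*k - 11)/(4*k + 7).
A = -3, B = 1, C = k + 7/4.
f must satisfy (-3)·f(k+1) − (1)·f(k) = k + 7/4.
d = 1 from the (0,0,1) case.
Solving with deg f ≤ 1: f(k) = -(k + 1)/4.
Certificate R = B(k−1)f/C = -(k + 1)/(4*k + 7) gives s_k = 2*(-3)**k*(k + 1).
Check: Δs_k = (-3)**k*(-8*k - 14). ✓
Evaluate: s_(n+1) = (-3)**(n + 1)*(2*n + 4); subtract s_(1) = -12 ⇒ S(n) = -6*(-3)**n*n - 12*(-3)**n + 12.

S(n) = - 6 \left(-3\right)^{n} n - 12 \left(-3\right)^{n} + 12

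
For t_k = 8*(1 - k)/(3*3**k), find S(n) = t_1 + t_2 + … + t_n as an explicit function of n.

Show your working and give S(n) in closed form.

Compute t_(k+1)/t_k: get k/(3*(k - 1)).
Take A(k)=1/3, B(k)=1, C(k)=k - 1.
Solve (1/3)·f(k+1) − (1)·f(k) = k - 1.
Bound: deg f ≤ 1.
Solve for f: f(k) = -3*(2*k - 1)/4 (degree 1 ≤ 1).
Get s_k = R·t_k = 2*(2*k - 1)/3**k with R(k) = B(k−1)f(k)/C(k) = -3*(2*k - 1)/(4*(k - 1)).
s_(k+1) − s_k = 8*(1 - k)/(3*3**k) = t_k.
Σ_(k=1)^n t_k = s_(n+1) − s_(1) = (2*3**(-n - 1)*(2*n + 1)) − (2/3), i.e. 2*3**(-n - 1)*(-3**n + 2*n + 1).

S(n) = 2*3**(-n - 1)*(-3**n + 2*n + 1)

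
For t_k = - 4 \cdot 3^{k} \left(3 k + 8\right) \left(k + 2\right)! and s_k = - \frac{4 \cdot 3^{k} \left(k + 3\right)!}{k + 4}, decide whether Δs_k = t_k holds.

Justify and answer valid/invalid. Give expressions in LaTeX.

Invalid: residual \frac{4 \cdot 3^{k} \left(3 k^{2} + 20 k + 31\right) \left(k + 2\right)!}{\left(k + 4\right) \left(k + 5\right)} ≠ 0.

s_(k+1) = -12*3**k*factorial(k + 4)/(k + 5)
s_(k+1) − s_k = -4*3**k*(3*k**2 + 23*k + 43)*factorial(k + 3)/((k + 4)*(k + 5))
(s_(k+1) − s_k) − t_k = 4*3**k*(3*k**2 + 20*k + 31)*factorial(k + 2)/((k + 4)*(k + 5))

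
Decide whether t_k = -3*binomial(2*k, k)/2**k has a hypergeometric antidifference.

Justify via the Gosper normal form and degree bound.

r(k) = (2*k + 1)/(k + 1) after simplifying.
Normal form (A,B,C) = (2*k + 1, k + 1, 1).
Solve (2*k + 1)·f(k+1) − (k)·f(k) = 1.
d = -1 from the (1,1,0) case.
Bound -1 < 0, so the key equation has no polynomial solution.

No — t_k has no hypergeometric antidifference.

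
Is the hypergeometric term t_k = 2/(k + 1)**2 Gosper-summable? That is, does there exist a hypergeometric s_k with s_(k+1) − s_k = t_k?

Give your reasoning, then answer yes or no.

No — key equation has no polynomial f.

Step 1: r(k) = (k + 1)**2/(k + 2)**2.
Factor: A=k**2 + 2*k + 1; B=k**2 + 4*k + 4; C=1.
f must satisfy (k**2 + 2*k + 1)·f(k+1) − (k**2 + 2*k + 1)·f(k) = 1.
d = 0 from the (2,2,0) case.
Write f(k) = c0. Then LHS − RHS = -1, requiring -1 = 0: contradictory. No certificate.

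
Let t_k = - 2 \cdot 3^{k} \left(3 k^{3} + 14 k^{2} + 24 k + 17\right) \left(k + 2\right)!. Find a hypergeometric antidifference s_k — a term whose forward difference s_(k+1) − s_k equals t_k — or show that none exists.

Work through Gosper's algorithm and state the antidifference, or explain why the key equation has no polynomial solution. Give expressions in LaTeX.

Compute t_(k+1)/t_k: get 3*(3*k**4 + 32*k**3 + 130*k**2 + 241*k + 174)/(3*k**3 + 14*k**2 + 24*k + 17).
So A=3*k + 9 and B=1, with C=k**3 + 14*k**2/3 + 8*k + 17/3.
Need (3*k + 9)·f(k+1) − (1)·f(k) = k**3 + 14*k**2/3 + 8*k + 17/3.
d = 2 from the (1,0,3) case.
Match coefficients ⇒ f(k) = (k**2 + 1)/3.
Get s_k = R·t_k = -2*3**k*(k**2 + 1)*factorial(k + 2) with R(k) = B(k−1)f(k)/C(k) = (k**2 + 1)/(3*k**3 + 14*k**2 + 24*k + 17).
Check: Δs_k = -2*3**k*(3*k**3 + 14*k**2 + 24*k + 17)*factorial(k + 2). ✓

s_k = - 2 \cdot 3^{k} \left(k^{2} + 1\right) \left(k + 2\right)!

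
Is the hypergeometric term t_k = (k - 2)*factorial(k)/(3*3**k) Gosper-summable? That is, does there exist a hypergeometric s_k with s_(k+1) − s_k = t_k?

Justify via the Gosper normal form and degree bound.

Yes. s_k = factorial(k)/3**k.

The ratio is (k**2 - 1)/(3*(k - 2)).
Gosper form: A/B · C(k+1)/C(k) with A=k/3 + 1/3, B=1, C=k - 2.
f must satisfy (k/3 + 1/3)·f(k+1) − (1)·f(k) = k - 2.
From deg A=1, deg B=0, deg C=1: d=0.
Coefficient equations give f(k) = 3.
Certificate R = B(k−1)f/C = 3/(k - 2) gives s_k = factorial(k)/3**k.
Check: Δs_k = (k - 2)*factorial(k)/(3*3**k). ✓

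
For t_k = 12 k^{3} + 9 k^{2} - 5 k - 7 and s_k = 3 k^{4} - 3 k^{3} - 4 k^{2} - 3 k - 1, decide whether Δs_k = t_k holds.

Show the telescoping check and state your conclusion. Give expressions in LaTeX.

s_(k+1) = 3*k**4 + 9*k**3 + 5*k**2 - 8*k - 8
s_(k+1) − s_k = 12*k**3 + 9*k**2 - 5*k - 7
(s_(k+1) − s_k) − t_k = 0

Valid — Δs_k = t_k.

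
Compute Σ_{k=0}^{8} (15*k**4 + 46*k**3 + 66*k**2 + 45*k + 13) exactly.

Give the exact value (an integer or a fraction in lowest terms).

Σ = 206397

Compute t_(k+1)/t_k: get (15*k**4 + 106*k**3 + 294*k**2 + 375*k + 185)/(15*k**4 + 46*k**3 + 66*k**2 + 45*k + 13).
Factor: A=1; B=1; C=k**4 + 46*k**3/15 + 22*k**2/5 + 3*k + 13/15.
Key eq: (1)·f(k+1) = (1)·f(k) + (k**4 + 46*k**3/15 + 22*k**2/5 + 3*k + 13/15).
deg f ≤ 5 (via 0,0,4).
Solve for f: f(k) = k*(3*k**4 + 4*k**3 + 4*k**2 + k + 1)/15 (degree 5 ≤ 5).
So s_k = (B(k−1)f/C)·t_k = (k*(3*k**4 + 4*k**3 + 4*k**2 + k + 1)/(15*k**4 + 46*k**3 + 66*k**2 + 45*k + 13))·t_k = k*(3*k**4 + 4*k**3 + 4*k**2 + k + 1).
Δs = 15*k**4 + 46*k**3 + 66*k**2 + 45*k + 13, as required.
Sum = s_(9) − s_(0); s_(9) = 206397, s_(0) = 0 ⇒ 206397.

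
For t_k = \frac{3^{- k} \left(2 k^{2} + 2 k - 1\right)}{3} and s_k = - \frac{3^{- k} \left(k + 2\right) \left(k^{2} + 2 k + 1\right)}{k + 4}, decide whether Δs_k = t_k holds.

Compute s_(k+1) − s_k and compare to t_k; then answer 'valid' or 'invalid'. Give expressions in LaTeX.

Invalid: residual \frac{2 \cdot 3^{- k} \left(- 2 k^{3} - 13 k^{2} - 13 k + 1\right)}{3 \left(k^{2} + 9 k + 20\right)} ≠ 0.

s_(k+1) = -(k + 3)*(2*k + (k + 1)**2 + 3)/(3*3**k*(k + 5))
s_(k+1) − s_k = (2*k**4 + 16*k**3 + 31*k**2 + 5*k - 18)/(3*3**k*(k**2 + 9*k + 20))
(s_(k+1) − s_k) − t_k = 2*(-2*k**3 - 13*k**2 - 13*k + 1)/(3*3**k*(k**2 + 9*k + 20))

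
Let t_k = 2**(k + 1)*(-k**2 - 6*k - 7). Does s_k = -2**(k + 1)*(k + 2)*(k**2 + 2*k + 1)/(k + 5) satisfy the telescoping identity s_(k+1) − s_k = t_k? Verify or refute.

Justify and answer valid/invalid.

s_(k+1) = -2**(k + 2)*(k + 3)*(2*k + (k + 1)**2 + 3)/(k + 6)
s_(k+1) − s_k = 2**(k + 1)*(-k**4 - 14*k**3 - 73*k**2 - 152*k - 108)/(k**2 + 11*k + 30)
(s_(k+1) − s_k) − t_k = 6*2**k*(k**3 + 10*k**2 + 35*k + 34)/(k**2 + 11*k + 30)

Invalid: residual 6*2**k*(k**3 + 10*k**2 + 35*k + 34)/(k**2 + 11*k + 30) ≠ 0.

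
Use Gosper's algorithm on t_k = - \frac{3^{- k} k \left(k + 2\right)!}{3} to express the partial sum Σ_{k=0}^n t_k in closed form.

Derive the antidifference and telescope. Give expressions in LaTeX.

r(k) = (k + 1)*(k + 3)/(3*k) after simplifying.
Factor: A=k/3 + 1; B=1; C=k.
Key eq: (k/3 + 1)·f(k+1) = (1)·f(k) + (k).
Bound: deg f ≤ 0.
Solve for f: f(k) = 3 (degree 0 ≤ 0).
So s_k = (B(k−1)f/C)·t_k = (3/k)·t_k = -factorial(k + 2)/3**k.
Verify: -k*factorial(k + 2)/(3*3**k) matches t_k.
Telescope: S(n) = s_(n+1) − s_(0) = -3**(-n - 1)*factorial(n + 3) − (-2) = 2 - factorial(n + 3)/(3*3**n).

S(n) = 2 - \frac{3^{- n} \left(n + 3\right)!}{3}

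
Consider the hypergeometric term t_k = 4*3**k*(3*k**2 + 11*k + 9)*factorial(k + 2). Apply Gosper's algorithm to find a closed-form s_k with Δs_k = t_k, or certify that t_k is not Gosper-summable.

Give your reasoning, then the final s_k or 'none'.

r(k) = 3*(3*k**3 + 26*k**2 + 74*k + 69)/(3*k**2 + 11*k + 9) after simplifying.
Gosper form: A/B · C(k+1)/C(k) with A=3*k + 9, B=1, C=k**2 + 11*k/3 + 3.
Key eq: (3*k + 9)·f(k+1) = (1)·f(k) + (k**2 + 11*k/3 + 3).
d = 1 from the (1,0,2) case.
A polynomial solution: f(k) = k/3.
Get s_k = R·t_k = 4*3**k*k*factorial(k + 2) with R(k) = B(k−1)f(k)/C(k) = k/(3*k**2 + 11*k + 9).
Δs = 4*3**k*(3*k**2 + 11*k + 9)*factorial(k + 2), as required.

s_k = 4*3**k*k*factorial(k + 2)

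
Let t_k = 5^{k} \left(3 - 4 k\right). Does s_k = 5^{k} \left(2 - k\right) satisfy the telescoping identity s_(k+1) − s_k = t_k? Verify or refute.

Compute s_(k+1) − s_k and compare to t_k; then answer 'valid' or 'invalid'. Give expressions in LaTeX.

valid; difference matches t_k

s_(k+1) = 5**(k + 1)*(1 - k)
s_(k+1) − s_k = 5**k*(3 - 4*k)
(s_(k+1) − s_k) − t_k = 0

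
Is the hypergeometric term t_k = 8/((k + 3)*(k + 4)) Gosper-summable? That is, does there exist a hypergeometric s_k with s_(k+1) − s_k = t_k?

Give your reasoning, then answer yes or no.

The ratio is (k + 3)/(k + 5).
A = k + 3, B = k + 5, C = 1.
Key eq: (k + 3)·f(k+1) = (k + 4)·f(k) + (1).
d = 1 from the (1,1,0) case.
Coefficient equations give f(k) = k/3.
Certificate R = B(k−1)f/C = k*(k + 4)/3 gives s_k = 8*k/(3*(k + 3)).
Δs = 8/(k**2 + 7*k + 12), as required.

Yes. s_k = 8*k/(3*(k + 3)).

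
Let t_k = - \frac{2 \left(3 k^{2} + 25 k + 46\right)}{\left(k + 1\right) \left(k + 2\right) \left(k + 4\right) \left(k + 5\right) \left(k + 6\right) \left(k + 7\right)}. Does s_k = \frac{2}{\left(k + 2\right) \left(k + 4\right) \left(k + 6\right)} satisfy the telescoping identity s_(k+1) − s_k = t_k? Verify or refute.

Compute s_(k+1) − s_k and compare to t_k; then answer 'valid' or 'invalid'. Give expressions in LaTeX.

Invalid: residual \frac{2 \left(4 k^{2} + 37 k + 81\right)}{k^{7} + 28 k^{6} + 322 k^{5} + 1960 k^{4} + 6769 k^{3} + 13132 k^{2} + 13068 k + 5040} ≠ 0.

s_(k+1) = 2/((k + 3)*(k + 5)*(k + 7))
s_(k+1) − s_k = 2/((k + 3)*(k + 5)*(k + 7)) - 2/((k + 2)*(k + 4)*(k + 6))
(s_(k+1) − s_k) − t_k = 2*(4*k**2 + 37*k + 81)/(k**7 + 28*k**6 + 322*k**5 + 1960*k**4 + 6769*k**3 + 13132*k**2 + 13068*k + 5040)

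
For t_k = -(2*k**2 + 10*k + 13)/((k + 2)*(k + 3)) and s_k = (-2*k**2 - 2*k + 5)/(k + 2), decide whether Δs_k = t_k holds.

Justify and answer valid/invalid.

s_(k+1) = (-2*k**2 - 6*k + 1)/(k + 3)
s_(k+1) − s_k = (-2*k**2 - 10*k - 13)/(k**2 + 5*k + 6)
(s_(k+1) − s_k) − t_k = 0

Valid: the claim telescopes to t_k.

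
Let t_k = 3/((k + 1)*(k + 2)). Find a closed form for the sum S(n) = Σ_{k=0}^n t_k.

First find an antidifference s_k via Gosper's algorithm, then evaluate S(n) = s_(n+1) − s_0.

The ratio is (k + 1)/(k + 3).
Gosper form: A/B · C(k+1)/C(k) with A=k + 1, B=k + 3, C=1.
f must satisfy (k + 1)·f(k+1) − (k + 2)·f(k) = 1.
deg f ≤ 1 (via 1,1,0).
A polynomial solution: f(k) = k.
Certificate R = B(k−1)f/C = k*(k + 2) gives s_k = 3*k/(k + 1).
s_(k+1) − s_k = 3/(k**2 + 3*k + 2) = t_k.
s_(n+1) = 3*(n + 1)/(n + 2) and s_(0) = 0, so S(n) = 3*(n + 1)/(n + 2).

S(n) = 3*(n + 1)/(n + 2)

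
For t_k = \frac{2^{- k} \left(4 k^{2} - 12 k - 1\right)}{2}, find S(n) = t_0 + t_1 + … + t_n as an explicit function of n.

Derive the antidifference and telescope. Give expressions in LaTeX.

S(n) = 2^{- n - 1} \left(- 2^{n + 1} - 4 n^{2} - 4 n + 1\right)

t_(k+1)/t_k = (4*k**2 - 4*k - 9)/(2*(4*k**2 - 12*k - 1)).
Gosper form: A/B · C(k+1)/C(k) with A=1/2, B=1, C=k**2 - 3*k - 1/4.
Solve (1/2)·f(k+1) − (1)·f(k) = k**2 - 3*k - 1/4.
deg f ≤ 2 (via 0,0,2).
Coefficient equations give f(k) = -(4*k**2 - 4*k - 1)/2.
Then R = B(k−1)f/C = -2*(4*k**2 - 4*k - 1)/(4*k**2 - 12*k - 1), so s_k = R(k)·t_k = (-4*k**2 + 4*k + 1)/2**k.
Verify: (4*k**2 - 12*k - 1)/(2*2**k) matches t_k.
Evaluate: s_(n+1) = 2**(-n - 1)*(-4*n**2 - 4*n + 1); subtract s_(0) = 1 ⇒ S(n) = 2**(-n - 1)*(-2**(n + 1) - 4*n**2 - 4*n + 1).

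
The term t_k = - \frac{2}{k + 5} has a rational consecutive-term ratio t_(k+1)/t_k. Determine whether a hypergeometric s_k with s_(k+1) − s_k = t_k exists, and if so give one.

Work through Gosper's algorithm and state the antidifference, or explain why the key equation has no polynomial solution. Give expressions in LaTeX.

none (Gosper's algorithm certifies no s_k)

Ratio r(k) = (k + 5)/(k + 6).
Take A(k)=k + 5, B(k)=k + 6, C(k)=1.
Set up (k + 5)·f(k+1) − (k + 5)·f(k) − (1) = 0.
From deg A=1, deg B=1, deg C=0: d=0.
Write f(k) = c0. Then LHS − RHS = -1, requiring -1 = 0: contradictory. No certificate.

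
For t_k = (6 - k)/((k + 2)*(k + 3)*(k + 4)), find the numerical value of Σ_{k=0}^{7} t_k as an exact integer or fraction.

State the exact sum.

Σ = 64/165

Compute t_(k+1)/t_k: get (k - 5)*(k + 2)/((k - 6)*(k + 5)).
Take A(k)=k + 2, B(k)=k + 5, C(k)=k - 6.
Need (k + 2)·f(k+1) − (k + 4)·f(k) = k - 6.
Bound: deg f ≤ 2.
A polynomial solution: f(k) = -k*(k + 8)/3.
Certificate R = B(k−1)f/C = -k*(k + 4)*(k + 8)/(3*(k - 6)) gives s_k = k*(k + 8)/(3*(k + 2)*(k + 3)).
s_(k+1) − s_k = (6 - k)/(k**3 + 9*k**2 + 26*k + 24) = t_k.
Sum = s_(8) − s_(0); s_(8) = 64/165, s_(0) = 0 ⇒ 64/165.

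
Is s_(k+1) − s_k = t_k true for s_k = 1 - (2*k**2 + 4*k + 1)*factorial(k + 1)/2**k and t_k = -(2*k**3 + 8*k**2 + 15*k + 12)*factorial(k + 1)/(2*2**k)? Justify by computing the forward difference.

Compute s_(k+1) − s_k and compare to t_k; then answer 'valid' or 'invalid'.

valid; difference matches t_k

s_(k+1) = -2**(-k - 1)*(4*k + 2*(k + 1)**2 + 5)*factorial(k + 2) + 1
s_(k+1) − s_k = -(2*k**3 + 8*k**2 + 15*k + 12)*factorial(k + 1)/(2*2**k)
(s_(k+1) − s_k) − t_k = 0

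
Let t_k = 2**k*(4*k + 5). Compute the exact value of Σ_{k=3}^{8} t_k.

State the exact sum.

Step 1: r(k) = 2*(4*k + 9)/(4*k + 5).
Factor: A=2; B=1; C=k + 5/4.
Key eq: (2)·f(k+1) = (1)·f(k) + (k + 5/4).
Bound: deg f ≤ 1.
Match coefficients ⇒ f(k) = (4*k - 3)/4.
Certificate R = B(k−1)f/C = (4*k - 3)/(4*k + 5) gives s_k = 2**k*(4*k - 3).
s_(k+1) − s_k = 2**k*(4*k + 5) = t_k.
Sum = s_(9) − s_(3); s_(9) = 16896, s_(3) = 72 ⇒ 16824.

Σ = 16824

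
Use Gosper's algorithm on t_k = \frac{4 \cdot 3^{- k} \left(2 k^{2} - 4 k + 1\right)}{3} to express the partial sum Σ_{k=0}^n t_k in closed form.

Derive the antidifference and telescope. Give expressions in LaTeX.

S(n) = \frac{2 \cdot 3^{- n} \left(3 \cdot 3^{n} - 2 n^{2} - 2 n - 1\right)}{3}

t_(k+1)/t_k = (2*k**2 - 1)/(3*(2*k**2 - 4*k + 1)).
A = 1/3, B = 1, C = k**2 - 2*k + 1/2.
Need (1/3)·f(k+1) − (1)·f(k) = k**2 - 2*k + 1/2.
From deg A=0, deg B=0, deg C=2: d=2.
Solving with deg f ≤ 2: f(k) = -3*(2*k**2 - 2*k + 1)/4.
Certificate R = B(k−1)f/C = -3*(2*k**2 - 2*k + 1)/(2*(2*k**2 - 4*k + 1)) gives s_k = 2*(-2*k**2 + 2*k - 1)/3**k.
Check: Δs_k = 4*(2*k**2 - 4*k + 1)/(3*3**k). ✓
Σ_(k=0)^n t_k = s_(n+1) − s_(0) = (2*3**(-n - 1)*(-2*n**2 - 2*n - 1)) − (-2), i.e. 2*(3*3**n - 2*n**2 - 2*n - 1)/(3*3**n).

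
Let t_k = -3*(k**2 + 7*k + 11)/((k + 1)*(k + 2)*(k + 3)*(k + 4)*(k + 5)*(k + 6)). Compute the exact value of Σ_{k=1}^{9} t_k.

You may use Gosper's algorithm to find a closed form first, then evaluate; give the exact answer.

Step 1: r(k) = (k + 1)*(7*k + (k + 1)**2 + 18)/((k + 7)*(k**2 + 7*k + 11)).
Take A(k)=k + 1, B(k)=k + 7, C(k)=k**2 + 7*k + 11.
Solve (k + 1)·f(k+1) − (k + 6)·f(k) = k**2 + 7*k + 11.
Bound: deg f ≤ 5.
Solve for f: f(k) = k*(k + 2)*(k + 4)*(k**2 + 9*k + 23)/45 (degree 5 ≤ 5).
So s_k = (B(k−1)f/C)·t_k = (k*(k + 2)*(k + 4)*(k + 6)*(k**2 + 9*k + 23)/(45*(k**2 + 7*k + 11)))·t_k = k*(-k**2 - 9*k - 23)/(15*(k**3 + 9*k**2 + 23*k + 15)).
Check: Δs_k = 3*(-k**2 - 7*k - 11)/(k**6 + 21*k**5 + 175*k**4 + 735*k**3 + 1624*k**2 + 1764*k + 720). ✓
Evaluate s at k=10 and k=1: -142/2145 and -11/240; difference -233/11440.

Σ = -233/11440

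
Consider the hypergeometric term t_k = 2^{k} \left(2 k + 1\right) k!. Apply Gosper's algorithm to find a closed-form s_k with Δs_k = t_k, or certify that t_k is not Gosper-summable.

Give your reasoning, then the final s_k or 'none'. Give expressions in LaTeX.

Ratio r(k) = 2*(k + 1)*(2*k + 3)/(2*k + 1).
So A=2*k + 2 and B=1, with C=k + 1/2.
f must satisfy (2*k + 2)·f(k+1) − (1)·f(k) = k + 1/2.
d = 0 from the (1,0,1) case.
A polynomial solution: f(k) = 1/2.
So s_k = (B(k−1)f/C)·t_k = (1/(2*k + 1))·t_k = 2**k*factorial(k).
Verify: 2**k*(2*k + 1)*factorial(k) matches t_k.

s_k = 2^{k} k!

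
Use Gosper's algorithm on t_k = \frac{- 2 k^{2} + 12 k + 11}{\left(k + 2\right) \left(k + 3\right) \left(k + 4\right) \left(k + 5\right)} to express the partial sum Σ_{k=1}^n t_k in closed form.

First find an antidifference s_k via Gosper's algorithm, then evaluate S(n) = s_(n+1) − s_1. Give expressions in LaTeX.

t_(k+1)/t_k = (2*k**3 - 4*k**2 - 37*k - 42)/(2*k**3 - 83*k - 66).
Gosper form: A/B · C(k+1)/C(k) with A=k + 2, B=k + 6, C=k**2 - 6*k - 11/2.
Need (k + 2)·f(k+1) − (k + 5)·f(k) = k**2 - 6*k - 11/2.
deg f ≤ 3 (via 1,1,2).
A polynomial solution: f(k) = -k*(k**2 + 25*k + 18)/16.
Certificate R = B(k−1)f/C = -k*(k + 5)*(k**2 + 25*k + 18)/(8*(2*k**2 - 12*k - 11)) gives s_k = k*(k**2 + 25*k + 18)/(8*(k + 2)*(k + 3)*(k + 4)).
s_(k+1) − s_k = (-2*k**2 + 12*k + 11)/(k**4 + 14*k**3 + 71*k**2 + 154*k + 120) = t_k.
s_(n+1) = (n**3 + 28*n**2 + 71*n + 44)/(8*(n**3 + 12*n**2 + 47*n + 60)) and s_(1) = 11/120, so S(n) = n*(n**2 + 72*n + 137)/(30*(n**3 + 12*n**2 + 47*n + 60)).

S(n) = \frac{n \left(n^{2} + 72 n + 137\right)}{30 \left(n^{3} + 12 n^{2} + 47 n + 60\right)}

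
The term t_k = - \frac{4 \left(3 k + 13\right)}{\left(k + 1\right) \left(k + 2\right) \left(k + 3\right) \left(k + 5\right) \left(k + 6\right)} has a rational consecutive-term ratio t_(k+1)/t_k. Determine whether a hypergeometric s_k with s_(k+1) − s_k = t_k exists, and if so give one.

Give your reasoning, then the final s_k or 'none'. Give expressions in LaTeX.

r(k) = (k + 1)*(k + 5)*(3*k + 16)/((k + 4)*(k + 7)*(3*k + 13)) after simplifying.
Factor: A=k + 1; B=k + 7; C=k**2 + 25*k/3 + 52/3.
Solve (k + 1)·f(k+1) − (k + 6)·f(k) = k**2 + 25*k/3 + 52/3.
From deg A=1, deg B=1, deg C=2: d=5.
A polynomial solution: f(k) = k*(k + 3)*(k + 4)*(k**2 + 8*k + 17)/30.
So s_k = (B(k−1)f/C)·t_k = (k*(k + 3)*(k + 6)*(k**2 + 8*k + 17)/(10*(3*k + 13)))·t_k = 2*k*(-k**2 - 8*k - 17)/(5*(k**3 + 8*k**2 + 17*k + 10)).
s_(k+1) − s_k = 4*(-3*k - 13)/(k**5 + 17*k**4 + 107*k**3 + 307*k**2 + 396*k + 180) = t_k.

s_k = \frac{2 k \left(- k^{2} - 8 k - 17\right)}{5 \left(k^{3} + 8 k^{2} + 17 k + 10\right)}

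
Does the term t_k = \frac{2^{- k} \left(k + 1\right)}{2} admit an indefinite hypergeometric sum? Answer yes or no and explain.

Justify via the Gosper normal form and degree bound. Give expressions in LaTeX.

r(k) = (k + 2)/(2*(k + 1)) after simplifying.
Gosper form: A/B · C(k+1)/C(k) with A=1/2, B=1, C=k + 1.
Set up (1/2)·f(k+1) − (1)·f(k) − (k + 1) = 0.
Bound: deg f ≤ 1.
Solve for f: f(k) = -2*(k + 2) (degree 1 ≤ 1).
Certificate R = B(k−1)f/C = -2*(k + 2)/(k + 1) gives s_k = (-k - 2)/2**k.
s_(k+1) − s_k = (k + 1)/(2*2**k) = t_k.

Yes. s_k = 2^{- k} \left(- k - 2\right).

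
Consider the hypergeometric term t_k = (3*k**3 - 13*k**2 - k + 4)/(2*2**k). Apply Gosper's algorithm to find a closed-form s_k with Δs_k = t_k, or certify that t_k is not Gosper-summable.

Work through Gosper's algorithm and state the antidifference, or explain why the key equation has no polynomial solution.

Compute t_(k+1)/t_k: get (3*k**3 - 4*k**2 - 18*k - 7)/(2*(3*k**3 - 13*k**2 - k + 4)).
Gosper form: A/B · C(k+1)/C(k) with A=1/2, B=1, C=k**3 - 13*k**2/3 - k/3 + 4/3.
Need (1/2)·f(k+1) − (1)·f(k) = k**3 - 13*k**2/3 - k/3 + 4/3.
deg f ≤ 3 (via 0,0,3).
Coefficient equations give f(k) = -2*(3*k**3 - 4*k**2 + 3)/3.
Then R = B(k−1)f/C = -2*(3*k**3 - 4*k**2 + 3)/(3*k**3 - 13*k**2 - k + 4), so s_k = R(k)·t_k = (-3*k**3 + 4*k**2 - 3)/2**k.
Δs = (3*k**3 - 13*k**2 - k + 4)/(2*2**k), as required.

s_k = (-3*k**3 + 4*k**2 - 3)/2**k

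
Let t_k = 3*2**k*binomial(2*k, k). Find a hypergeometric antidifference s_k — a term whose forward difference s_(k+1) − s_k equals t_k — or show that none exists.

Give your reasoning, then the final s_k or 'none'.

none (Gosper's algorithm certifies no s_k)

r(k) = 4*(2*k + 1)/(k + 1) after simplifying.
Gosper form: A/B · C(k+1)/C(k) with A=8*k + 4, B=k + 1, C=1.
f must satisfy (8*k + 4)·f(k+1) − (k)·f(k) = 1.
deg f ≤ -1 (via 1,1,0).
Negative degree bound (-1): no f exists, t_k not Gosper-summable.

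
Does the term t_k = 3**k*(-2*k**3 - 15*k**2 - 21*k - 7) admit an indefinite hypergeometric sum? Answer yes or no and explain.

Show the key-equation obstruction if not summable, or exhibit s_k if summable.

Step 1: r(k) = 3*(2*k**3 + 21*k**2 + 57*k + 45)/(2*k**3 + 15*k**2 + 21*k + 7).
Factor: A=3; B=1; C=k**3 + 15*k**2/2 + 21*k/2 + 7/2.
Key eq: (3)·f(k+1) = (1)·f(k) + (k**3 + 15*k**2/2 + 21*k/2 + 7/2).
d = 3 from the (0,0,3) case.
Solve for f: f(k) = (k**3 + 3*k**2 - 3*k + 2)/2 (degree 3 ≤ 3).
Certificate R = B(k−1)f/C = (k**3 + 3*k**2 - 3*k + 2)/((2*k + 1)*(k**2 + 7*k + 7)) gives s_k = 3**k*(-k**3 - 3*k**2 + 3*k - 2).
Δs = 3**k*(-2*k**3 - 15*k**2 - 21*k - 7), as required.

Yes. s_k = 3**k*(-k**3 - 3*k**2 + 3*k - 2).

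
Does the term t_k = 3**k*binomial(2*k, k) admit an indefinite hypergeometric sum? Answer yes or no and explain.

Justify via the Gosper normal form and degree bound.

Step 1: r(k) = 6*(2*k + 1)/(k + 1).
Take A(k)=12*k + 6, B(k)=k + 1, C(k)=1.
Need (12*k + 6)·f(k+1) − (k)·f(k) = 1.
Degrees (1,1,0) ⇒ d ≤ -1.
Negative degree bound (-1): no f exists, t_k not Gosper-summable.

No — t_k has no hypergeometric antidifference.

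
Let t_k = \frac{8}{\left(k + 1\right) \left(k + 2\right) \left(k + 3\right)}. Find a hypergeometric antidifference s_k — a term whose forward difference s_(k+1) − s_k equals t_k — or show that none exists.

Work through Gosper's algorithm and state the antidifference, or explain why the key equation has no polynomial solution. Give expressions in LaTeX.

t_(k+1)/t_k = (k + 1)/(k + 4).
Take A(k)=k + 1, B(k)=k + 4, C(k)=1.
f must satisfy (k + 1)·f(k+1) − (k + 3)·f(k) = 1.
Bound: deg f ≤ 2.
Solving with deg f ≤ 2: f(k) = k*(k + 3)/4.
R(k) = B(k−1)·f(k)/C(k) = k*(k + 3)**2/4; s_k = R·t_k = 2*k*(k + 3)/((k + 1)*(k + 2)).
s_(k+1) − s_k = 8/(k**3 + 6*k**2 + 11*k + 6) = t_k.

s_k = \frac{2 k \left(k + 3\right)}{\left(k + 1\right) \left(k + 2\right)}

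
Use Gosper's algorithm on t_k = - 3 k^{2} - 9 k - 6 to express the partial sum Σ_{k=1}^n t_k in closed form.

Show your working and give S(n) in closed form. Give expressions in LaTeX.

The ratio is (k + 3)/(k + 1).
A = 1, B = 1, C = k**2 + 3*k + 2.
Key eq: (1)·f(k+1) = (1)·f(k) + (k**2 + 3*k + 2).
deg f ≤ 3 (via 0,0,2).
Solving with deg f ≤ 3: f(k) = k*(k + 1)*(k + 2)/3.
Certificate R = B(k−1)f/C = k/3 gives s_k = k*(-k**2 - 3*k - 2).
s_(k+1) − s_k = -3*k**2 - 9*k - 6 = t_k.
Σ_(k=1)^n t_k = s_(n+1) − s_(1) = (-n**3 - 6*n**2 - 11*n - 6) − (-6), i.e. n*(-n**2 - 6*n - 11).

S(n) = n \left(- n^{2} - 6 n - 11\right)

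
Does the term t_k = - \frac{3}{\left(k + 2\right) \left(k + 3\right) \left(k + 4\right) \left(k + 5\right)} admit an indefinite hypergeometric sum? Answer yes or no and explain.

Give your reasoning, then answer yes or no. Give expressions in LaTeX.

Yes. s_k = \frac{k \left(- k^{2} - 9 k - 26\right)}{24 \left(k + 2\right) \left(k + 3\right) \left(k + 4\right)}.

The ratio is (k + 2)/(k + 6).
So A=k + 2 and B=k + 6, with C=1.
Need (k + 2)·f(k+1) − (k + 5)·f(k) = 1.
Degrees (1,1,0) ⇒ d ≤ 3.
Solving with deg f ≤ 3: f(k) = k*(k**2 + 9*k + 26)/72.
So s_k = (B(k−1)f/C)·t_k = (k*(k + 5)*(k**2 + 9*k + 26)/72)·t_k = k*(-k**2 - 9*k - 26)/(24*(k + 2)*(k + 3)*(k + 4)).
Check: Δs_k = -3/(k**4 + 14*k**3 + 71*k**2 + 154*k + 120). ✓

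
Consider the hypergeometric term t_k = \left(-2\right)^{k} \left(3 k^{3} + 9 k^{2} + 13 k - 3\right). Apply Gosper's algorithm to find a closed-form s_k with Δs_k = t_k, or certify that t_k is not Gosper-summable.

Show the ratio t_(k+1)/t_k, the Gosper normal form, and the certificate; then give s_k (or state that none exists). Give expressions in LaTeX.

Ratio r(k) = 2*(-3*k**3 - 18*k**2 - 40*k - 22)/(3*k**3 + 9*k**2 + 13*k - 3).
A = -2, B = 1, C = k**3 + 3*k**2 + 13*k/3 - 1.
Key eq: (-2)·f(k+1) = (1)·f(k) + (k**3 + 3*k**2 + 13*k/3 - 1).
d = 3 from the (0,0,3) case.
Coefficient equations give f(k) = -(k - 1)*(k**2 + 2*k + 3)/3.
Then R = B(k−1)f/C = -(k - 1)*(k**2 + 2*k + 3)/(3*k**3 + 9*k**2 + 13*k - 3), so s_k = R(k)·t_k = (-2)**k*(-k**3 - k**2 - k + 3).
Check: Δs_k = (-2)**k*(3*k**3 + 9*k**2 + 13*k - 3). ✓

s_k = \left(-2\right)^{k} \left(- k^{3} - k^{2} - k + 3\right)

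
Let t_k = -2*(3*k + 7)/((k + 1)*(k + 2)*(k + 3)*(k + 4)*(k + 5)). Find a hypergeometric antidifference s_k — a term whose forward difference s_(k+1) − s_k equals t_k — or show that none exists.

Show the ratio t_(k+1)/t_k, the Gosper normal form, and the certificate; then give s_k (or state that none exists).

s_k = k*(-k**2 - 8*k - 19)/(6*(k**3 + 8*k**2 + 19*k + 12))

Step 1: r(k) = (k + 1)*(3*k + 10)/((k + 6)*(3*k + 7)).
Factor: A=k + 1; B=k + 6; C=k + 7/3.
Need (k + 1)·f(k+1) − (k + 5)·f(k) = k + 7/3.
deg f ≤ 4 (via 1,1,1).
Solve for f: f(k) = k*(k + 2)*(k**2 + 8*k + 19)/36 (degree 4 ≤ 4).
Get s_k = R·t_k = k*(-k**2 - 8*k - 19)/(6*(k**3 + 8*k**2 + 19*k + 12)) with R(k) = B(k−1)f(k)/C(k) = k*(k + 2)*(k + 5)*(k**2 + 8*k + 19)/(12*(3*k + 7)).
Verify: 2*(-3*k - 7)/(k**5 + 15*k**4 + 85*k**3 + 225*k**2 + 274*k + 120) matches t_k.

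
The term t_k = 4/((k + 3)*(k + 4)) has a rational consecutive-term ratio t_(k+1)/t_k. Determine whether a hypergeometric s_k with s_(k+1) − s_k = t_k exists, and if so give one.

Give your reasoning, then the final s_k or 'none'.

The ratio is (k + 3)/(k + 5).
Factor: A=k + 3; B=k + 5; C=1.
Solve (k + 3)·f(k+1) − (k + 4)·f(k) = 1.
Degrees (1,1,0) ⇒ d ≤ 1.
A polynomial solution: f(k) = k/3.
Certificate R = B(k−1)f/C = k*(k + 4)/3 gives s_k = 4*k/(3*(k + 3)).
Verify: 4/(k**2 + 7*k + 12) matches t_k.

s_k = 4*k/(3*(k + 3))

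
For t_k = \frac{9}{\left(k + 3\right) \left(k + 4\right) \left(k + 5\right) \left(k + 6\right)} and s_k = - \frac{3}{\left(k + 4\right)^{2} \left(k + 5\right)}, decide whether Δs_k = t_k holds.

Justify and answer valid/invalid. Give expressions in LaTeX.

Invalid: residual \frac{6 \left(- 2 k - 9\right)}{k^{6} + 27 k^{5} + 301 k^{4} + 1773 k^{3} + 5818 k^{2} + 10080 k + 7200} ≠ 0.

s_(k+1) = -3/((k + 5)**2*(k + 6))
s_(k+1) − s_k = 3*(3*k + 14)/(k**5 + 24*k**4 + 229*k**3 + 1086*k**2 + 2560*k + 2400)
(s_(k+1) − s_k) − t_k = 6*(-2*k - 9)/(k**6 + 27*k**5 + 301*k**4 + 1773*k**3 + 5818*k**2 + 10080*k + 7200)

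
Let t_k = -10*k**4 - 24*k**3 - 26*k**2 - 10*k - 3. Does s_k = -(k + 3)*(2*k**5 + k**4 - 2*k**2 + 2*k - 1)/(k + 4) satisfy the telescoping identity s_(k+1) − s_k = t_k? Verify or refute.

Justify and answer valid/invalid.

Invalid: residual (8*k**5 + 63*k**4 + 122*k**3 + 116*k**2 + 41*k + 13)/(k**2 + 9*k + 20) ≠ 0.

s_(k+1) = -(k + 4)*(2*k + 2*(k + 1)**5 + (k + 1)**4 - 2*(k + 1)**2 + 1)/(k + 5)
s_(k+1) − s_k = (-10*k**6 - 106*k**5 - 379*k**4 - 602*k**3 - 497*k**2 - 186*k - 47)/(k**2 + 9*k + 20)
(s_(k+1) − s_k) − t_k = (8*k**5 + 63*k**4 + 122*k**3 + 116*k**2 + 41*k + 13)/(k**2 + 9*k + 20)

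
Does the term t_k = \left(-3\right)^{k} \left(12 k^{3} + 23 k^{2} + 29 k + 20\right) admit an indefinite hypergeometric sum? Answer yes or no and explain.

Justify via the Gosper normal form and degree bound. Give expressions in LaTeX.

Yes. s_k = \left(-3\right)^{k} \left(- 3 k^{3} + k^{2} - 2 k - 2\right).

Step 1: r(k) = 3*(-12*k**3 - 59*k**2 - 111*k - 84)/(12*k**3 + 23*k**2 + 29*k + 20).
Take A(k)=-3, B(k)=1, C(k)=k**3 + 23*k**2/12 + 29*k/12 + 5/3.
Set up (-3)·f(k+1) − (1)·f(k) − (k**3 + 23*k**2/12 + 29*k/12 + 5/3) = 0.
Bound: deg f ≤ 3.
Coefficient equations give f(k) = -(3*k**3 - k**2 + 2*k + 2)/12.
Certificate R = B(k−1)f/C = -(3*k**3 - k**2 + 2*k + 2)/(12*k**3 + 23*k**2 + 29*k + 20) gives s_k = (-3)**k*(-3*k**3 + k**2 - 2*k - 2).
s_(k+1) − s_k = (-3)**k*(12*k**3 + 23*k**2 + 29*k + 20) = t_k.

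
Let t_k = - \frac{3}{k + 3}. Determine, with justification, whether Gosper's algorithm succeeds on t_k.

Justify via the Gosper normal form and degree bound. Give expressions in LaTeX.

r(k) = (k + 3)/(k + 4) after simplifying.
So A=k + 3 and B=k + 4, with C=1.
Set up (k + 3)·f(k+1) − (k + 3)·f(k) − (1) = 0.
Bound: deg f ≤ 0.
Generic f = c0 gives residual -1; -1 = 0 cannot hold, so t_k is not Gosper-summable.

No. Not Gosper-summable.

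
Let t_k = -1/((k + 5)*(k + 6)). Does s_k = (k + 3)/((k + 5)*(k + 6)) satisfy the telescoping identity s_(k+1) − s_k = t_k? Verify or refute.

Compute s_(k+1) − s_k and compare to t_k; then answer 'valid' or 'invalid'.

s_(k+1) = (k + 4)/((k + 6)*(k + 7))
s_(k+1) − s_k = (-k - 1)/(k**3 + 18*k**2 + 107*k + 210)
(s_(k+1) − s_k) − t_k = 6/(k**3 + 18*k**2 + 107*k + 210)

Invalid: residual 6/(k**3 + 18*k**2 + 107*k + 210) ≠ 0.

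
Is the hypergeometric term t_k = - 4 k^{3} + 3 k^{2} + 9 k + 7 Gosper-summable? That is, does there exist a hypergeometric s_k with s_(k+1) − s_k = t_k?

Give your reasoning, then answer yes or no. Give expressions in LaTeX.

Yes. s_k = k \left(- k^{3} + 3 k^{2} + 2 k + 3\right).

Step 1: r(k) = (4*k**3 + 9*k**2 - 3*k - 15)/(4*k**3 - 3*k**2 - 9*k - 7).
Gosper form: A/B · C(k+1)/C(k) with A=1, B=1, C=k**3 - 3*k**2/4 - 9*k/4 - 7/4.
Set up (1)·f(k+1) − (1)·f(k) − (k**3 - 3*k**2/4 - 9*k/4 - 7/4) = 0.
Bound: deg f ≤ 4.
Coefficient equations give f(k) = k*(k**3 - 3*k**2 - 2*k - 3)/4.
So s_k = (B(k−1)f/C)·t_k = (k*(k**3 - 3*k**2 - 2*k - 3)/(4*k**3 - 3*k**2 - 9*k - 7))·t_k = k*(-k**3 + 3*k**2 + 2*k + 3).
s_(k+1) − s_k = -4*k**3 + 3*k**2 + 9*k + 7 = t_k.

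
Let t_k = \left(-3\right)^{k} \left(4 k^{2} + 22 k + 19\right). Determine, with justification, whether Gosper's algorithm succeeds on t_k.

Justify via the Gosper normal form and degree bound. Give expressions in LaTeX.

Yes. s_k = \left(-3\right)^{k} \left(- k^{2} - 4 k - 1\right).

r(k) = 3*(-4*k**2 - 30*k - 45)/(4*k**2 + 22*k + 19) after simplifying.
Gosper form: A/B · C(k+1)/C(k) with A=-3, B=1, C=k**2 + 11*k/2 + 19/4.
f must satisfy (-3)·f(k+1) − (1)·f(k) = k**2 + 11*k/2 + 19/4.
deg f ≤ 2 (via 0,0,2).
Match coefficients ⇒ f(k) = -(k**2 + 4*k + 1)/4.
Get s_k = R·t_k = (-3)**k*(-k**2 - 4*k - 1) with R(k) = B(k−1)f(k)/C(k) = -(k**2 + 4*k + 1)/(4*k**2 + 22*k + 19).
Verify: (-3)**k*(4*k**2 + 22*k + 19) matches t_k.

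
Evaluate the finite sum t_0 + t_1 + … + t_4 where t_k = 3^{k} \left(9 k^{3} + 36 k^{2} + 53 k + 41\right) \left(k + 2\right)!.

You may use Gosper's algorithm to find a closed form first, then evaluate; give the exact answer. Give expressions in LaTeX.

Σ = 84505672

The ratio is 3*(9*k**4 + 90*k**3 + 341*k**2 + 595*k + 417)/(9*k**3 + 36*k**2 + 53*k + 41).
A = 3*k + 9, B = 1, C = k**3 + 4*k**2 + 53*k/9 + 41/9.
Set up (3*k + 9)·f(k+1) − (1)·f(k) − (k**3 + 4*k**2 + 53*k/9 + 41/9) = 0.
Bound: deg f ≤ 2.
A polynomial solution: f(k) = (3*k**2 - 2*k + 4)/9.
Then R = B(k−1)f/C = (3*k**2 - 2*k + 4)/(9*k**3 + 36*k**2 + 53*k + 41), so s_k = R(k)·t_k = 3**k*(3*k**2 - 2*k + 4)*factorial(k + 2).
Check: Δs_k = 3**k*(9*k**3 + 36*k**2 + 53*k + 41)*factorial(k + 2). ✓
Σ_(k=0)^(4) t_k = s_(5) − s_(0) = 84505680 − (8) = 84505672.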